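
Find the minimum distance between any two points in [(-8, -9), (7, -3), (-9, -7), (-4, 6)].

Computing all pairwise distances among 4 points:

d((-8, -9), (7, -3)) = 16.1555
d((-8, -9), (-9, -7)) = 2.2361 <-- minimum
d((-8, -9), (-4, 6)) = 15.5242
d((7, -3), (-9, -7)) = 16.4924
d((7, -3), (-4, 6)) = 14.2127
d((-9, -7), (-4, 6)) = 13.9284

Closest pair: (-8, -9) and (-9, -7) with distance 2.2361

The closest pair is (-8, -9) and (-9, -7) with Euclidean distance 2.2361. For 4 points, brute-force pairwise comparison is shown above. For large n, the divide-and-conquer algorithm (sort by x, recurse on halves, check the dividing strip) achieves O(n log n).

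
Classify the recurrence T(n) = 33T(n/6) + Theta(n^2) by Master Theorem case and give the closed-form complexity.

Master Theorem for T(n) = 33T(n/6) + O(n^2):

a = 33, b = 6, c = 2
log_b(a) = log_6(33) = 1.9514

Case 3: c = 2 > log_6(33) = 1.9514
T(n) = O(n^2) = O(n^2)

For T(n) = 33T(n/6) + O(n^2): log_6(33) = 1.9514. This is Case 3 of the Master Theorem (c > log_b(a), work dominated by root), giving O(n^2).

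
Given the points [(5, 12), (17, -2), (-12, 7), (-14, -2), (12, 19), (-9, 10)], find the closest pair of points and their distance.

Computing all pairwise distances among 6 points:

d((5, 12), (17, -2)) = 18.4391
d((5, 12), (-12, 7)) = 17.72
d((5, 12), (-14, -2)) = 23.6008
d((5, 12), (12, 19)) = 9.8995
d((5, 12), (-9, 10)) = 14.1421
d((17, -2), (-12, 7)) = 30.3645
d((17, -2), (-14, -2)) = 31.0
d((17, -2), (12, 19)) = 21.587
d((17, -2), (-9, 10)) = 28.6356
d((-12, 7), (-14, -2)) = 9.2195
d((-12, 7), (12, 19)) = 26.8328
d((-12, 7), (-9, 10)) = 4.2426 <-- minimum
d((-14, -2), (12, 19)) = 33.4215
d((-14, -2), (-9, 10)) = 13.0
d((12, 19), (-9, 10)) = 22.8473

Closest pair: (-12, 7) and (-9, 10) with distance 4.2426

The closest pair is (-12, 7) and (-9, 10) with Euclidean distance 4.2426. For 6 points, brute-force pairwise comparison is shown above. For large n, the divide-and-conquer algorithm (sort by x, recurse on halves, check the dividing strip) achieves O(n log n).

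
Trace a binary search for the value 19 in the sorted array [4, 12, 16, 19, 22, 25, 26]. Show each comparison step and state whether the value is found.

Binary search for 19 in [4, 12, 16, 19, 22, 25, 26]:

lo=0, hi=6, mid=3, arr[mid]=19 -> Found target at index 3!

Binary search finds 19 at index 3 after 1 comparisons. The search repeatedly halves the search space by comparing with the middle element.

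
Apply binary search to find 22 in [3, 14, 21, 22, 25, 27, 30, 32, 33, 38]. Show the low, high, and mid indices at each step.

Binary search for 22 in [3, 14, 21, 22, 25, 27, 30, 32, 33, 38]:

lo=0, hi=9, mid=4, arr[mid]=25 -> 25 > 22, search left half
lo=0, hi=3, mid=1, arr[mid]=14 -> 14 < 22, search right half
lo=2, hi=3, mid=2, arr[mid]=21 -> 21 < 22, search right half
lo=3, hi=3, mid=3, arr[mid]=22 -> Found target at index 3!

Binary search finds 22 at index 3 after 4 comparisons. The search repeatedly halves the search space by comparing with the middle element.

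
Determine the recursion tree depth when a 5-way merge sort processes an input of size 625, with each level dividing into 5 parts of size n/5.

For divide and conquer with division factor 5:

Problem sizes at each level:
Level 0: 625
Level 1: 125
Level 2: 25
Level 3: 5
Level 4: 1

The root is level 0 and the size-1 base case is level 4 (the tree spans levels 0 through 4, i.e. 5 levels counting the root), so the depth is the number of divisions: log_5(625) = 4

The recursion tree depth is log_5(625) = 4. At each level, the problem size is divided by 5, so it takes 4 divisions to reduce to a base case of size 1. The algorithm makes 5 recursive calls at each level.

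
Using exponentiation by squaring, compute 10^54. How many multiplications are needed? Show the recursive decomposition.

Computing 10^54 by squaring (build up from 10^1; each line after the first costs one multiplication):

10^1 = 10
10^2 = (10^1)^2 = 10^2 = 100
10^3 = 10 * 10^2 = 10 * 100 = 1000
10^6 = (10^3)^2 = 1000^2 = 1000000
10^12 = (10^6)^2 = 1000000^2 = 1000000000000
10^13 = 10 * 10^12 = 10 * 1000000000000 = 10000000000000
10^26 = (10^13)^2 = 10000000000000^2 = 100000000000000000000000000
10^27 = 10 * 10^26 = 10 * 100000000000000000000000000 = 1000000000000000000000000000
10^54 = (10^27)^2 = 1000000000000000000000000000^2 = 1000000000000000000000000000000000000000000000000000000

Result: 1000000000000000000000000000000000000000000000000000000
Multiplications needed: 8 (8 lines after 10^1)

10^54 = 1000000000000000000000000000000000000000000000000000000. Using exponentiation by squaring, this requires 8 multiplications. The key idea: if the exponent is even, square the half-power; if odd, multiply by the base once.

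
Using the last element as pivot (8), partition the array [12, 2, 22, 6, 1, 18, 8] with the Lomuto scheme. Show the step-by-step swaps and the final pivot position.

Lomuto partition with pivot = 8:

Initial array: [12, 2, 22, 6, 1, 18, 8]

arr[0]=12 > 8: no swap
arr[1]=2 <= 8: swap with position 0, array becomes [2, 12, 22, 6, 1, 18, 8]
arr[2]=22 > 8: no swap
arr[3]=6 <= 8: swap with position 1, array becomes [2, 6, 22, 12, 1, 18, 8]
arr[4]=1 <= 8: swap with position 2, array becomes [2, 6, 1, 12, 22, 18, 8]
arr[5]=18 > 8: no swap

Place pivot at position 3: [2, 6, 1, 8, 22, 18, 12]
Pivot position: 3

After partitioning with pivot 8, the array becomes [2, 6, 1, 8, 22, 18, 12]. The pivot is placed at index 3. All elements to the left of the pivot are <= 8, and all elements to the right are > 8.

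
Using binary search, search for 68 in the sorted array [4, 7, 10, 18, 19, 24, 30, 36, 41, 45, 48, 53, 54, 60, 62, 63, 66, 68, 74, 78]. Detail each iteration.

Binary search for 68 in [4, 7, 10, 18, 19, 24, 30, 36, 41, 45, 48, 53, 54, 60, 62, 63, 66, 68, 74, 78]:

lo=0, hi=19, mid=9, arr[mid]=45 -> 45 < 68, search right half
lo=10, hi=19, mid=14, arr[mid]=62 -> 62 < 68, search right half
lo=15, hi=19, mid=17, arr[mid]=68 -> Found target at index 17!

Binary search finds 68 at index 17 after 3 comparisons. The search repeatedly halves the search space by comparing with the middle element.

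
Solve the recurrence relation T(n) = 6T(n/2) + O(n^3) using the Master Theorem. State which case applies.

Master Theorem for T(n) = 6T(n/2) + O(n^3):

a = 6, b = 2, c = 3
log_b(a) = log_2(6) = 2.5850

Case 3: c = 3 > log_2(6) = 2.5850
T(n) = O(n^3) = O(n^3)

For T(n) = 6T(n/2) + O(n^3): log_2(6) = 2.5850. This is Case 3 of the Master Theorem (c > log_b(a), work dominated by root), giving O(n^3).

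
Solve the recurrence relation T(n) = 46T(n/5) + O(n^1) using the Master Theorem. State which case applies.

Master Theorem for T(n) = 46T(n/5) + O(n^1):

a = 46, b = 5, c = 1
log_b(a) = log_5(46) = 2.3789

Case 1: c = 1 < log_5(46) = 2.3789
T(n) = O(n^(log_5 46))

For T(n) = 46T(n/5) + O(n^1): log_5(46) = 2.3789. This is Case 1 of the Master Theorem (c < log_b(a), work dominated by leaves), giving O(n^(log_5 46)).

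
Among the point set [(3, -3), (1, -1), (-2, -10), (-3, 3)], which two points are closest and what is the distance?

Computing all pairwise distances among 4 points:

d((3, -3), (1, -1)) = 2.8284 <-- minimum
d((3, -3), (-2, -10)) = 8.6023
d((3, -3), (-3, 3)) = 8.4853
d((1, -1), (-2, -10)) = 9.4868
d((1, -1), (-3, 3)) = 5.6569
d((-2, -10), (-3, 3)) = 13.0384

Closest pair: (3, -3) and (1, -1) with distance 2.8284

The closest pair is (3, -3) and (1, -1) with Euclidean distance 2.8284. For 4 points, brute-force pairwise comparison is shown above. For large n, the divide-and-conquer algorithm (sort by x, recurse on halves, check the dividing strip) achieves O(n log n).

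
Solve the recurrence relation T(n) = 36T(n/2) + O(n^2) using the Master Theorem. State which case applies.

Master Theorem for T(n) = 36T(n/2) + O(n^2):

a = 36, b = 2, c = 2
log_b(a) = log_2(36) = 5.1699

Case 1: c = 2 < log_2(36) = 5.1699
T(n) = O(n^(log_2 36))

For T(n) = 36T(n/2) + O(n^2): log_2(36) = 5.1699. This is Case 1 of the Master Theorem (c < log_b(a), work dominated by leaves), giving O(n^(log_2 36)).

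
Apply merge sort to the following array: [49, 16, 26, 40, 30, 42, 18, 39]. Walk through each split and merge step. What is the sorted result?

Merge sort trace:

Split: [49, 16, 26, 40, 30, 42, 18, 39] -> [49, 16, 26, 40] and [30, 42, 18, 39]
  Split: [49, 16, 26, 40] -> [49, 16] and [26, 40]
    Split: [49, 16] -> [49] and [16]
    Merge: [49] + [16] -> [16, 49]
    Split: [26, 40] -> [26] and [40]
    Merge: [26] + [40] -> [26, 40]
  Merge: [16, 49] + [26, 40] -> [16, 26, 40, 49]
  Split: [30, 42, 18, 39] -> [30, 42] and [18, 39]
    Split: [30, 42] -> [30] and [42]
    Merge: [30] + [42] -> [30, 42]
    Split: [18, 39] -> [18] and [39]
    Merge: [18] + [39] -> [18, 39]
  Merge: [30, 42] + [18, 39] -> [18, 30, 39, 42]
Merge: [16, 26, 40, 49] + [18, 30, 39, 42] -> [16, 18, 26, 30, 39, 40, 42, 49]

Final sorted array: [16, 18, 26, 30, 39, 40, 42, 49]

The merge sort proceeds by recursively splitting the array and merging sorted halves.
After all merges, the sorted array is [16, 18, 26, 30, 39, 40, 42, 49].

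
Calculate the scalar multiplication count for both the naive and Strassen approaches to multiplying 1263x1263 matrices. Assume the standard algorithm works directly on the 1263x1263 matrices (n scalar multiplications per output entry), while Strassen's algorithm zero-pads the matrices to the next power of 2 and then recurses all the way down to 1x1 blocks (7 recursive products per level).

Matrix multiplication for 1263x1263 matrices:

Strassen's algorithm requires power-of-2 dimensions. Pad 1263x1263 to 2048x2048 (next power of 2).

Standard algorithm: 1263^3 = 2014698447 multiplications
Strassen's algorithm: 7^(log2(2048)) = 7^11 = 1977326743 multiplications
Savings: 2014698447 - 1977326743 = 37371704 multiplications

Standard: 2014698447 multiplications (1263^3). Strassen: 1977326743 multiplications (7^11, after padding to 2048x2048). Strassen reduces 8 recursive multiplications to 7 at each level.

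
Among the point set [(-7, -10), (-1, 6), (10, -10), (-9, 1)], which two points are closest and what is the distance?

Computing all pairwise distances among 4 points:

d((-7, -10), (-1, 6)) = 17.088
d((-7, -10), (10, -10)) = 17.0
d((-7, -10), (-9, 1)) = 11.1803
d((-1, 6), (10, -10)) = 19.4165
d((-1, 6), (-9, 1)) = 9.434 <-- minimum
d((10, -10), (-9, 1)) = 21.9545

Closest pair: (-1, 6) and (-9, 1) with distance 9.434

The closest pair is (-1, 6) and (-9, 1) with Euclidean distance 9.434. For 4 points, brute-force pairwise comparison is shown above. For large n, the divide-and-conquer algorithm (sort by x, recurse on halves, check the dividing strip) achieves O(n log n).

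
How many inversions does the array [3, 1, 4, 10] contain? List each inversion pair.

Finding inversions in [3, 1, 4, 10]:

(0, 1): arr[0]=3 > arr[1]=1

Total inversions: 1

The array has 1 inversion(s): (0,1). Each pair (i,j) satisfies i < j and arr[i] > arr[j].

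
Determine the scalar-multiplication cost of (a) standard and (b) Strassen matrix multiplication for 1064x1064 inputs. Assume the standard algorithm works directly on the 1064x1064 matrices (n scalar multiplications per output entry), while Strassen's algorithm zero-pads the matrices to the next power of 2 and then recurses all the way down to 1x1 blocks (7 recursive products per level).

Matrix multiplication for 1064x1064 matrices:

Strassen's algorithm requires power-of-2 dimensions. Pad 1064x1064 to 2048x2048 (next power of 2).

Standard algorithm: 1064^3 = 1204550144 multiplications
Strassen's algorithm: 7^(log2(2048)) = 7^11 = 1977326743 multiplications
Difference: 1204550144 - 1977326743 = -772776599 (Strassen uses MORE here due to padding overhead — for small or just-over-power-of-2 n, padding can outweigh the per-level savings)

Standard: 1204550144 multiplications (1064^3). Strassen: 1977326743 multiplications (7^11, after padding to 2048x2048). Strassen reduces 8 recursive multiplications to 7 at each level.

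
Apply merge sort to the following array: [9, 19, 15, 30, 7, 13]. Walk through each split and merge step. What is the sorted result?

Merge sort trace:

Split: [9, 19, 15, 30, 7, 13] -> [9, 19, 15] and [30, 7, 13]
  Split: [9, 19, 15] -> [9] and [19, 15]
    Split: [19, 15] -> [19] and [15]
    Merge: [19] + [15] -> [15, 19]
  Merge: [9] + [15, 19] -> [9, 15, 19]
  Split: [30, 7, 13] -> [30] and [7, 13]
    Split: [7, 13] -> [7] and [13]
    Merge: [7] + [13] -> [7, 13]
  Merge: [30] + [7, 13] -> [7, 13, 30]
Merge: [9, 15, 19] + [7, 13, 30] -> [7, 9, 13, 15, 19, 30]

Final sorted array: [7, 9, 13, 15, 19, 30]

The merge sort proceeds by recursively splitting the array and merging sorted halves.
After all merges, the sorted array is [7, 9, 13, 15, 19, 30].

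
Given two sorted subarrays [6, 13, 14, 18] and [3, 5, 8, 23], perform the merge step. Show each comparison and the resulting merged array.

Merging process:

Compare 6 vs 3: take 3 from right. Merged: [3]
Compare 6 vs 5: take 5 from right. Merged: [3, 5]
Compare 6 vs 8: take 6 from left. Merged: [3, 5, 6]
Compare 13 vs 8: take 8 from right. Merged: [3, 5, 6, 8]
Compare 13 vs 23: take 13 from left. Merged: [3, 5, 6, 8, 13]
Compare 14 vs 23: take 14 from left. Merged: [3, 5, 6, 8, 13, 14]
Compare 18 vs 23: take 18 from left. Merged: [3, 5, 6, 8, 13, 14, 18]
Append remaining from right: [23]. Merged: [3, 5, 6, 8, 13, 14, 18, 23]

Final merged array: [3, 5, 6, 8, 13, 14, 18, 23]
Total comparisons: 7

The merged array is [3, 5, 6, 8, 13, 14, 18, 23], requiring 7 comparisons. The merge step runs in O(n) time where n is the total number of elements.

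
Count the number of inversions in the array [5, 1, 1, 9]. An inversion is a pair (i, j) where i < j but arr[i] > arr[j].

Finding inversions in [5, 1, 1, 9]:

(0, 1): arr[0]=5 > arr[1]=1
(0, 2): arr[0]=5 > arr[2]=1

Total inversions: 2

The array has 2 inversion(s): (0,1), (0,2). Each pair (i,j) satisfies i < j and arr[i] > arr[j].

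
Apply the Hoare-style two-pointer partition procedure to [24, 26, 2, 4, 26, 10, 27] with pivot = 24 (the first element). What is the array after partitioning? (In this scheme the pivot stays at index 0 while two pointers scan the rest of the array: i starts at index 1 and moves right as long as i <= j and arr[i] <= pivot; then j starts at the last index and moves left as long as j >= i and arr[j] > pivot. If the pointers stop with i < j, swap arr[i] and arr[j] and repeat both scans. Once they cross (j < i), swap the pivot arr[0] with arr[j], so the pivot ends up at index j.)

Hoare-style two-pointer partition with pivot = 24:

Initial array: [24, 26, 2, 4, 26, 10, 27]

Pointers start at i = 1, j = 6.
i stops at index 1 (arr[1]=26 > 24), j stops at index 5 (arr[5]=10 <= 24): swap arr[1] and arr[5], array becomes [24, 10, 2, 4, 26, 26, 27]
i ends at 4, j ends at 3: the pointers have crossed (j < i), so scanning stops.

Swap pivot arr[0] with arr[3] to place pivot at position 3: [4, 10, 2, 24, 26, 26, 27]
Pivot position: 3

After partitioning with pivot 24, the array becomes [4, 10, 2, 24, 26, 26, 27]. The pivot is placed at index 3. All elements to the left of the pivot are <= 24, and all elements to the right are > 24.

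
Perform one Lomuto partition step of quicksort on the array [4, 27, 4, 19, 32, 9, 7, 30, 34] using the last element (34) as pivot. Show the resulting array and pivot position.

Lomuto partition with pivot = 34:

Initial array: [4, 27, 4, 19, 32, 9, 7, 30, 34]

arr[0]=4 <= 34: swap with position 0, array becomes [4, 27, 4, 19, 32, 9, 7, 30, 34]
arr[1]=27 <= 34: swap with position 1, array becomes [4, 27, 4, 19, 32, 9, 7, 30, 34]
arr[2]=4 <= 34: swap with position 2, array becomes [4, 27, 4, 19, 32, 9, 7, 30, 34]
arr[3]=19 <= 34: swap with position 3, array becomes [4, 27, 4, 19, 32, 9, 7, 30, 34]
arr[4]=32 <= 34: swap with position 4, array becomes [4, 27, 4, 19, 32, 9, 7, 30, 34]
arr[5]=9 <= 34: swap with position 5, array becomes [4, 27, 4, 19, 32, 9, 7, 30, 34]
arr[6]=7 <= 34: swap with position 6, array becomes [4, 27, 4, 19, 32, 9, 7, 30, 34]
arr[7]=30 <= 34: swap with position 7, array becomes [4, 27, 4, 19, 32, 9, 7, 30, 34]

Place pivot at position 8: [4, 27, 4, 19, 32, 9, 7, 30, 34]
Pivot position: 8

After partitioning with pivot 34, the array becomes [4, 27, 4, 19, 32, 9, 7, 30, 34]. The pivot is placed at index 8. All elements to the left of the pivot are <= 34, and all elements to the right are > 34.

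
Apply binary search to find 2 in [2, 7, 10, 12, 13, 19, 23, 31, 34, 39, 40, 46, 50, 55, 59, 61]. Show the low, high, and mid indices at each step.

Binary search for 2 in [2, 7, 10, 12, 13, 19, 23, 31, 34, 39, 40, 46, 50, 55, 59, 61]:

lo=0, hi=15, mid=7, arr[mid]=31 -> 31 > 2, search left half
lo=0, hi=6, mid=3, arr[mid]=12 -> 12 > 2, search left half
lo=0, hi=2, mid=1, arr[mid]=7 -> 7 > 2, search left half
lo=0, hi=0, mid=0, arr[mid]=2 -> Found target at index 0!

Binary search finds 2 at index 0 after 4 comparisons. The search repeatedly halves the search space by comparing with the middle element.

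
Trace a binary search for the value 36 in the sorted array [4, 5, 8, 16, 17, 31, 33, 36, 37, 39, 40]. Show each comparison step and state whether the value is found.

Binary search for 36 in [4, 5, 8, 16, 17, 31, 33, 36, 37, 39, 40]:

lo=0, hi=10, mid=5, arr[mid]=31 -> 31 < 36, search right half
lo=6, hi=10, mid=8, arr[mid]=37 -> 37 > 36, search left half
lo=6, hi=7, mid=6, arr[mid]=33 -> 33 < 36, search right half
lo=7, hi=7, mid=7, arr[mid]=36 -> Found target at index 7!

Binary search finds 36 at index 7 after 4 comparisons. The search repeatedly halves the search space by comparing with the middle element.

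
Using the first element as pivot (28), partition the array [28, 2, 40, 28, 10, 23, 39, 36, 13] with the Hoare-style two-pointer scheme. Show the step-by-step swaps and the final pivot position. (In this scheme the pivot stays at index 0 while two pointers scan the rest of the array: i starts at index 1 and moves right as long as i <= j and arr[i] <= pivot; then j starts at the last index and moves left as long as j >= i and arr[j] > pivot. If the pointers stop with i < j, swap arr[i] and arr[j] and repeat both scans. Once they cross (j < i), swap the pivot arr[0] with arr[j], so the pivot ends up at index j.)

Hoare-style two-pointer partition with pivot = 28:

Initial array: [28, 2, 40, 28, 10, 23, 39, 36, 13]

Pointers start at i = 1, j = 8.
i stops at index 2 (arr[2]=40 > 28), j stops at index 8 (arr[8]=13 <= 28): swap arr[2] and arr[8], array becomes [28, 2, 13, 28, 10, 23, 39, 36, 40]
i ends at 6, j ends at 5: the pointers have crossed (j < i), so scanning stops.

Swap pivot arr[0] with arr[5] to place pivot at position 5: [23, 2, 13, 28, 10, 28, 39, 36, 40]
Pivot position: 5

After partitioning with pivot 28, the array becomes [23, 2, 13, 28, 10, 28, 39, 36, 40]. The pivot is placed at index 5. All elements to the left of the pivot are <= 28, and all elements to the right are > 28.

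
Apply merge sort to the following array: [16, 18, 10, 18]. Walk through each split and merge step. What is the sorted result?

Merge sort trace:

Split: [16, 18, 10, 18] -> [16, 18] and [10, 18]
  Split: [16, 18] -> [16] and [18]
  Merge: [16] + [18] -> [16, 18]
  Split: [10, 18] -> [10] and [18]
  Merge: [10] + [18] -> [10, 18]
Merge: [16, 18] + [10, 18] -> [10, 16, 18, 18]

Final sorted array: [10, 16, 18, 18]

The merge sort proceeds by recursively splitting the array and merging sorted halves.
After all merges, the sorted array is [10, 16, 18, 18].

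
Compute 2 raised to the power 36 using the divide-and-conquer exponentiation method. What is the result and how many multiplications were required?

Computing 2^36 by squaring (build up from 2^1; each line after the first costs one multiplication):

2^1 = 2
2^2 = (2^1)^2 = 2^2 = 4
2^4 = (2^2)^2 = 4^2 = 16
2^8 = (2^4)^2 = 16^2 = 256
2^9 = 2 * 2^8 = 2 * 256 = 512
2^18 = (2^9)^2 = 512^2 = 262144
2^36 = (2^18)^2 = 262144^2 = 68719476736

Result: 68719476736
Multiplications needed: 6 (6 lines after 2^1)

2^36 = 68719476736. Using exponentiation by squaring, this requires 6 multiplications. The key idea: if the exponent is even, square the half-power; if odd, multiply by the base once.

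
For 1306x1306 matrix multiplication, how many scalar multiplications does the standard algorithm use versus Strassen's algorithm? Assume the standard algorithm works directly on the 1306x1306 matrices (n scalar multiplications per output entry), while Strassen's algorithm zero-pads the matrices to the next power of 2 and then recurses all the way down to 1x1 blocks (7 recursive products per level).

Matrix multiplication for 1306x1306 matrices:

Strassen's algorithm requires power-of-2 dimensions. Pad 1306x1306 to 2048x2048 (next power of 2).

Standard algorithm: 1306^3 = 2227560616 multiplications
Strassen's algorithm: 7^(log2(2048)) = 7^11 = 1977326743 multiplications
Savings: 2227560616 - 1977326743 = 250233873 multiplications

Standard: 2227560616 multiplications (1306^3). Strassen: 1977326743 multiplications (7^11, after padding to 2048x2048). Strassen reduces 8 recursive multiplications to 7 at each level.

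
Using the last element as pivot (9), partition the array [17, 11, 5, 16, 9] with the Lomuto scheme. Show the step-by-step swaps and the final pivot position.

Lomuto partition with pivot = 9:

Initial array: [17, 11, 5, 16, 9]

arr[0]=17 > 9: no swap
arr[1]=11 > 9: no swap
arr[2]=5 <= 9: swap with position 0, array becomes [5, 11, 17, 16, 9]
arr[3]=16 > 9: no swap

Place pivot at position 1: [5, 9, 17, 16, 11]
Pivot position: 1

After partitioning with pivot 9, the array becomes [5, 9, 17, 16, 11]. The pivot is placed at index 1. All elements to the left of the pivot are <= 9, and all elements to the right are > 9.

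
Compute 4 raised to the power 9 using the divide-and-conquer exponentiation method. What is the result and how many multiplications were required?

Computing 4^9 by squaring (build up from 4^1; each line after the first costs one multiplication):

4^1 = 4
4^2 = (4^1)^2 = 4^2 = 16
4^4 = (4^2)^2 = 16^2 = 256
4^8 = (4^4)^2 = 256^2 = 65536
4^9 = 4 * 4^8 = 4 * 65536 = 262144

Result: 262144
Multiplications needed: 4 (4 lines after 4^1)

4^9 = 262144. Using exponentiation by squaring, this requires 4 multiplications. The key idea: if the exponent is even, square the half-power; if odd, multiply by the base once.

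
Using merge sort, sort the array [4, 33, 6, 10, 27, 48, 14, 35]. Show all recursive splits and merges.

Merge sort trace:

Split: [4, 33, 6, 10, 27, 48, 14, 35] -> [4, 33, 6, 10] and [27, 48, 14, 35]
  Split: [4, 33, 6, 10] -> [4, 33] and [6, 10]
    Split: [4, 33] -> [4] and [33]
    Merge: [4] + [33] -> [4, 33]
    Split: [6, 10] -> [6] and [10]
    Merge: [6] + [10] -> [6, 10]
  Merge: [4, 33] + [6, 10] -> [4, 6, 10, 33]
  Split: [27, 48, 14, 35] -> [27, 48] and [14, 35]
    Split: [27, 48] -> [27] and [48]
    Merge: [27] + [48] -> [27, 48]
    Split: [14, 35] -> [14] and [35]
    Merge: [14] + [35] -> [14, 35]
  Merge: [27, 48] + [14, 35] -> [14, 27, 35, 48]
Merge: [4, 6, 10, 33] + [14, 27, 35, 48] -> [4, 6, 10, 14, 27, 33, 35, 48]

Final sorted array: [4, 6, 10, 14, 27, 33, 35, 48]

The merge sort proceeds by recursively splitting the array and merging sorted halves.
After all merges, the sorted array is [4, 6, 10, 14, 27, 33, 35, 48].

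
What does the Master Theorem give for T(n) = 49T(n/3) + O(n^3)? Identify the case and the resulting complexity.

Master Theorem for T(n) = 49T(n/3) + O(n^3):

a = 49, b = 3, c = 3
log_b(a) = log_3(49) = 3.5425

Case 1: c = 3 < log_3(49) = 3.5425
T(n) = O(n^(log_3 49))

For T(n) = 49T(n/3) + O(n^3): log_3(49) = 3.5425. This is Case 1 of the Master Theorem (c < log_b(a), work dominated by leaves), giving O(n^(log_3 49)).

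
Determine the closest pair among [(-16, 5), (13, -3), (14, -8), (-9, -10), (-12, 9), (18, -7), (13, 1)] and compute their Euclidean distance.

Computing all pairwise distances among 7 points:

d((-16, 5), (13, -3)) = 30.0832
d((-16, 5), (14, -8)) = 32.6956
d((-16, 5), (-9, -10)) = 16.5529
d((-16, 5), (-12, 9)) = 5.6569
d((-16, 5), (18, -7)) = 36.0555
d((-16, 5), (13, 1)) = 29.2746
d((13, -3), (14, -8)) = 5.099
d((13, -3), (-9, -10)) = 23.0868
d((13, -3), (-12, 9)) = 27.7308
d((13, -3), (18, -7)) = 6.4031
d((13, -3), (13, 1)) = 4.0 <-- minimum
d((14, -8), (-9, -10)) = 23.0868
d((14, -8), (-12, 9)) = 31.0644
d((14, -8), (18, -7)) = 4.1231
d((14, -8), (13, 1)) = 9.0554
d((-9, -10), (-12, 9)) = 19.2354
d((-9, -10), (18, -7)) = 27.1662
d((-9, -10), (13, 1)) = 24.5967
d((-12, 9), (18, -7)) = 34.0
d((-12, 9), (13, 1)) = 26.2488
d((18, -7), (13, 1)) = 9.434

Closest pair: (13, -3) and (13, 1) with distance 4.0

The closest pair is (13, -3) and (13, 1) with Euclidean distance 4.0. For 7 points, brute-force pairwise comparison is shown above. For large n, the divide-and-conquer algorithm (sort by x, recurse on halves, check the dividing strip) achieves O(n log n).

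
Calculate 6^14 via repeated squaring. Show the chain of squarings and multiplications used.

Computing 6^14 by squaring (build up from 6^1; each line after the first costs one multiplication):

6^1 = 6
6^2 = (6^1)^2 = 6^2 = 36
6^3 = 6 * 6^2 = 6 * 36 = 216
6^6 = (6^3)^2 = 216^2 = 46656
6^7 = 6 * 6^6 = 6 * 46656 = 279936
6^14 = (6^7)^2 = 279936^2 = 78364164096

Result: 78364164096
Multiplications needed: 5 (5 lines after 6^1)

6^14 = 78364164096. Using exponentiation by squaring, this requires 5 multiplications. The key idea: if the exponent is even, square the half-power; if odd, multiply by the base once.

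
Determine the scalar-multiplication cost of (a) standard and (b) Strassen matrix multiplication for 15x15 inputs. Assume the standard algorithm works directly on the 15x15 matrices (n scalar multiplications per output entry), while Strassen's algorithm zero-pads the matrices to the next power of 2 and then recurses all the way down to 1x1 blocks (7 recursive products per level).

Matrix multiplication for 15x15 matrices:

Strassen's algorithm requires power-of-2 dimensions. Pad 15x15 to 16x16 (next power of 2).

Standard algorithm: 15^3 = 3375 multiplications
Strassen's algorithm: 7^(log2(16)) = 7^4 = 2401 multiplications
Savings: 3375 - 2401 = 974 multiplications

Standard: 3375 multiplications (15^3). Strassen: 2401 multiplications (7^4, after padding to 16x16). Strassen reduces 8 recursive multiplications to 7 at each level.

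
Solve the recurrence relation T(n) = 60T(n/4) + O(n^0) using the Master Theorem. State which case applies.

Master Theorem for T(n) = 60T(n/4) + O(n^0):

a = 60, b = 4, c = 0
log_b(a) = log_4(60) = 2.9534

Case 1: c = 0 < log_4(60) = 2.9534
T(n) = O(n^(log_4 60))

For T(n) = 60T(n/4) + O(n^0): log_4(60) = 2.9534. This is Case 1 of the Master Theorem (c < log_b(a), work dominated by leaves), giving O(n^(log_4 60)).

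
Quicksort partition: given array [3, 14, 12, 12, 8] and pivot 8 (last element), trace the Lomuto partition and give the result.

Lomuto partition with pivot = 8:

Initial array: [3, 14, 12, 12, 8]

arr[0]=3 <= 8: swap with position 0, array becomes [3, 14, 12, 12, 8]
arr[1]=14 > 8: no swap
arr[2]=12 > 8: no swap
arr[3]=12 > 8: no swap

Place pivot at position 1: [3, 8, 12, 12, 14]
Pivot position: 1

After partitioning with pivot 8, the array becomes [3, 8, 12, 12, 14]. The pivot is placed at index 1. All elements to the left of the pivot are <= 8, and all elements to the right are > 8.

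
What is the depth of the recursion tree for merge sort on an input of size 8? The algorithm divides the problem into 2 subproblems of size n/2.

For divide and conquer with division factor 2:

Problem sizes at each level:
Level 0: 8
Level 1: 4
Level 2: 2
Level 3: 1

The root is level 0 and the size-1 base case is level 3 (the tree spans levels 0 through 3, i.e. 4 levels counting the root), so the depth is the number of divisions: log_2(8) = 3

The recursion tree depth is log_2(8) = 3. At each level, the problem size is divided by 2, so it takes 3 divisions to reduce to a base case of size 1. The algorithm makes 2 recursive calls at each level.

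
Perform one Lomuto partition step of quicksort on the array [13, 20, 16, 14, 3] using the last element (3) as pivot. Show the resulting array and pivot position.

Lomuto partition with pivot = 3:

Initial array: [13, 20, 16, 14, 3]

arr[0]=13 > 3: no swap
arr[1]=20 > 3: no swap
arr[2]=16 > 3: no swap
arr[3]=14 > 3: no swap

Place pivot at position 0: [3, 20, 16, 14, 13]
Pivot position: 0

After partitioning with pivot 3, the array becomes [3, 20, 16, 14, 13]. The pivot is placed at index 0. All elements to the left of the pivot are <= 3, and all elements to the right are > 3.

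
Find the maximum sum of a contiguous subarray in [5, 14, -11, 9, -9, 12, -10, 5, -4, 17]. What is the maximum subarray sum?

Using Kadane's algorithm on [5, 14, -11, 9, -9, 12, -10, 5, -4, 17]:

Scanning through the array:
Position 1 (value 14): max_ending_here = 19, max_so_far = 19
Position 2 (value -11): max_ending_here = 8, max_so_far = 19
Position 3 (value 9): max_ending_here = 17, max_so_far = 19
Position 4 (value -9): max_ending_here = 8, max_so_far = 19
Position 5 (value 12): max_ending_here = 20, max_so_far = 20
Position 6 (value -10): max_ending_here = 10, max_so_far = 20
Position 7 (value 5): max_ending_here = 15, max_so_far = 20
Position 8 (value -4): max_ending_here = 11, max_so_far = 20
Position 9 (value 17): max_ending_here = 28, max_so_far = 28

Maximum subarray: [5, 14, -11, 9, -9, 12, -10, 5, -4, 17]
Maximum sum: 28

The maximum subarray is [5, 14, -11, 9, -9, 12, -10, 5, -4, 17] with sum 28. This subarray runs from index 0 to index 9.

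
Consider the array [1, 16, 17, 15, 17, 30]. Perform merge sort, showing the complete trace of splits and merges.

Merge sort trace:

Split: [1, 16, 17, 15, 17, 30] -> [1, 16, 17] and [15, 17, 30]
  Split: [1, 16, 17] -> [1] and [16, 17]
    Split: [16, 17] -> [16] and [17]
    Merge: [16] + [17] -> [16, 17]
  Merge: [1] + [16, 17] -> [1, 16, 17]
  Split: [15, 17, 30] -> [15] and [17, 30]
    Split: [17, 30] -> [17] and [30]
    Merge: [17] + [30] -> [17, 30]
  Merge: [15] + [17, 30] -> [15, 17, 30]
Merge: [1, 16, 17] + [15, 17, 30] -> [1, 15, 16, 17, 17, 30]

Final sorted array: [1, 15, 16, 17, 17, 30]

The merge sort proceeds by recursively splitting the array and merging sorted halves.
After all merges, the sorted array is [1, 15, 16, 17, 17, 30].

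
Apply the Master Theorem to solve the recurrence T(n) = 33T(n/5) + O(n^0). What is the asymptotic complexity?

Master Theorem for T(n) = 33T(n/5) + O(n^0):

a = 33, b = 5, c = 0
log_b(a) = log_5(33) = 2.1725

Case 1: c = 0 < log_5(33) = 2.1725
T(n) = O(n^(log_5 33))

For T(n) = 33T(n/5) + O(n^0): log_5(33) = 2.1725. This is Case 1 of the Master Theorem (c < log_b(a), work dominated by leaves), giving O(n^(log_5 33)).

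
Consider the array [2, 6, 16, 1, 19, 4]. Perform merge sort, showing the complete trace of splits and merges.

Merge sort trace:

Split: [2, 6, 16, 1, 19, 4] -> [2, 6, 16] and [1, 19, 4]
  Split: [2, 6, 16] -> [2] and [6, 16]
    Split: [6, 16] -> [6] and [16]
    Merge: [6] + [16] -> [6, 16]
  Merge: [2] + [6, 16] -> [2, 6, 16]
  Split: [1, 19, 4] -> [1] and [19, 4]
    Split: [19, 4] -> [19] and [4]
    Merge: [19] + [4] -> [4, 19]
  Merge: [1] + [4, 19] -> [1, 4, 19]
Merge: [2, 6, 16] + [1, 4, 19] -> [1, 2, 4, 6, 16, 19]

Final sorted array: [1, 2, 4, 6, 16, 19]

The merge sort proceeds by recursively splitting the array and merging sorted halves.
After all merges, the sorted array is [1, 2, 4, 6, 16, 19].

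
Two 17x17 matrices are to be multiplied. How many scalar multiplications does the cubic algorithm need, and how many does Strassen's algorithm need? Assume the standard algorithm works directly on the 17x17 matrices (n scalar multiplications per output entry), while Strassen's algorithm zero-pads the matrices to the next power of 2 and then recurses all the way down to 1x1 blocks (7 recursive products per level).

Matrix multiplication for 17x17 matrices:

Strassen's algorithm requires power-of-2 dimensions. Pad 17x17 to 32x32 (next power of 2).

Standard algorithm: 17^3 = 4913 multiplications
Strassen's algorithm: 7^(log2(32)) = 7^5 = 16807 multiplications
Difference: 4913 - 16807 = -11894 (Strassen uses MORE here due to padding overhead — for small or just-over-power-of-2 n, padding can outweigh the per-level savings)

Standard: 4913 multiplications (17^3). Strassen: 16807 multiplications (7^5, after padding to 32x32). Strassen reduces 8 recursive multiplications to 7 at each level.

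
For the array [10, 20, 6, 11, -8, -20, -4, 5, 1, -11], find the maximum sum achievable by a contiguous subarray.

Using Kadane's algorithm on [10, 20, 6, 11, -8, -20, -4, 5, 1, -11]:

Scanning through the array:
Position 1 (value 20): max_ending_here = 30, max_so_far = 30
Position 2 (value 6): max_ending_here = 36, max_so_far = 36
Position 3 (value 11): max_ending_here = 47, max_so_far = 47
Position 4 (value -8): max_ending_here = 39, max_so_far = 47
Position 5 (value -20): max_ending_here = 19, max_so_far = 47
Position 6 (value -4): max_ending_here = 15, max_so_far = 47
Position 7 (value 5): max_ending_here = 20, max_so_far = 47
Position 8 (value 1): max_ending_here = 21, max_so_far = 47
Position 9 (value -11): max_ending_here = 10, max_so_far = 47

Maximum subarray: [10, 20, 6, 11]
Maximum sum: 47

The maximum subarray is [10, 20, 6, 11] with sum 47. This subarray runs from index 0 to index 3.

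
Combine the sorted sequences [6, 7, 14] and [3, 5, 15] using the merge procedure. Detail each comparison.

Merging process:

Compare 6 vs 3: take 3 from right. Merged: [3]
Compare 6 vs 5: take 5 from right. Merged: [3, 5]
Compare 6 vs 15: take 6 from left. Merged: [3, 5, 6]
Compare 7 vs 15: take 7 from left. Merged: [3, 5, 6, 7]
Compare 14 vs 15: take 14 from left. Merged: [3, 5, 6, 7, 14]
Append remaining from right: [15]. Merged: [3, 5, 6, 7, 14, 15]

Final merged array: [3, 5, 6, 7, 14, 15]
Total comparisons: 5

The merged array is [3, 5, 6, 7, 14, 15], requiring 5 comparisons. The merge step runs in O(n) time where n is the total number of elements.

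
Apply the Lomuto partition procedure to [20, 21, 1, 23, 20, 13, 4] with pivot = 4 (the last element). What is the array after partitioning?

Lomuto partition with pivot = 4:

Initial array: [20, 21, 1, 23, 20, 13, 4]

arr[0]=20 > 4: no swap
arr[1]=21 > 4: no swap
arr[2]=1 <= 4: swap with position 0, array becomes [1, 21, 20, 23, 20, 13, 4]
arr[3]=23 > 4: no swap
arr[4]=20 > 4: no swap
arr[5]=13 > 4: no swap

Place pivot at position 1: [1, 4, 20, 23, 20, 13, 21]
Pivot position: 1

After partitioning with pivot 4, the array becomes [1, 4, 20, 23, 20, 13, 21]. The pivot is placed at index 1. All elements to the left of the pivot are <= 4, and all elements to the right are > 4.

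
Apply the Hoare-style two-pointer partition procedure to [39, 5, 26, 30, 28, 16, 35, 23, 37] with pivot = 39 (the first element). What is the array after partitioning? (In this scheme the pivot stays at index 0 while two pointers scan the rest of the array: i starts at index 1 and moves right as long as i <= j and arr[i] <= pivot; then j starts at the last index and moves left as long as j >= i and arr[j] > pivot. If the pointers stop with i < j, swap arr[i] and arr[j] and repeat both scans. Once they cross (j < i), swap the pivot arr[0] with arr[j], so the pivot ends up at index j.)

Hoare-style two-pointer partition with pivot = 39:

Initial array: [39, 5, 26, 30, 28, 16, 35, 23, 37]

Pointers start at i = 1, j = 8.
i ends at 9, j ends at 8: the pointers have crossed (j < i), so scanning stops.

Swap pivot arr[0] with arr[8] to place pivot at position 8: [37, 5, 26, 30, 28, 16, 35, 23, 39]
Pivot position: 8

After partitioning with pivot 39, the array becomes [37, 5, 26, 30, 28, 16, 35, 23, 39]. The pivot is placed at index 8. All elements to the left of the pivot are <= 39, and all elements to the right are > 39.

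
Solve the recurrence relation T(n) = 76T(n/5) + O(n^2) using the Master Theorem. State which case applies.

Master Theorem for T(n) = 76T(n/5) + O(n^2):

a = 76, b = 5, c = 2
log_b(a) = log_5(76) = 2.6908

Case 1: c = 2 < log_5(76) = 2.6908
T(n) = O(n^(log_5 76))

For T(n) = 76T(n/5) + O(n^2): log_5(76) = 2.6908. This is Case 1 of the Master Theorem (c < log_b(a), work dominated by leaves), giving O(n^(log_5 76)).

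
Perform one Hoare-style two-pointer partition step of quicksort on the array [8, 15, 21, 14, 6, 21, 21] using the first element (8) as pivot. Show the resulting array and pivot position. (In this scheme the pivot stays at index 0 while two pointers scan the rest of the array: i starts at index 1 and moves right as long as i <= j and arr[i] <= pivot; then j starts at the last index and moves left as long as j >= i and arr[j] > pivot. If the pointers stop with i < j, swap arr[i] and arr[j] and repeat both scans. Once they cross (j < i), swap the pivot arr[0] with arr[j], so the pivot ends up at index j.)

Hoare-style two-pointer partition with pivot = 8:

Initial array: [8, 15, 21, 14, 6, 21, 21]

Pointers start at i = 1, j = 6.
i stops at index 1 (arr[1]=15 > 8), j stops at index 4 (arr[4]=6 <= 8): swap arr[1] and arr[4], array becomes [8, 6, 21, 14, 15, 21, 21]
i ends at 2, j ends at 1: the pointers have crossed (j < i), so scanning stops.

Swap pivot arr[0] with arr[1] to place pivot at position 1: [6, 8, 21, 14, 15, 21, 21]
Pivot position: 1

After partitioning with pivot 8, the array becomes [6, 8, 21, 14, 15, 21, 21]. The pivot is placed at index 1. All elements to the left of the pivot are <= 8, and all elements to the right are > 8.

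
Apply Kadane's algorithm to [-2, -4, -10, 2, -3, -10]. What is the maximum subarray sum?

Using Kadane's algorithm on [-2, -4, -10, 2, -3, -10]:

Scanning through the array:
Position 1 (value -4): max_ending_here = -4, max_so_far = -2
Position 2 (value -10): max_ending_here = -10, max_so_far = -2
Position 3 (value 2): max_ending_here = 2, max_so_far = 2
Position 4 (value -3): max_ending_here = -1, max_so_far = 2
Position 5 (value -10): max_ending_here = -10, max_so_far = 2

Maximum subarray: [2]
Maximum sum: 2

The maximum subarray is [2] with sum 2. This subarray runs from index 3 to index 3.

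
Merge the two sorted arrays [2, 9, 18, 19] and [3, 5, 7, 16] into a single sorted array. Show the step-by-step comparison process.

Merging process:

Compare 2 vs 3: take 2 from left. Merged: [2]
Compare 9 vs 3: take 3 from right. Merged: [2, 3]
Compare 9 vs 5: take 5 from right. Merged: [2, 3, 5]
Compare 9 vs 7: take 7 from right. Merged: [2, 3, 5, 7]
Compare 9 vs 16: take 9 from left. Merged: [2, 3, 5, 7, 9]
Compare 18 vs 16: take 16 from right. Merged: [2, 3, 5, 7, 9, 16]
Append remaining from left: [18, 19]. Merged: [2, 3, 5, 7, 9, 16, 18, 19]

Final merged array: [2, 3, 5, 7, 9, 16, 18, 19]
Total comparisons: 6

The merged array is [2, 3, 5, 7, 9, 16, 18, 19], requiring 6 comparisons. The merge step runs in O(n) time where n is the total number of elements.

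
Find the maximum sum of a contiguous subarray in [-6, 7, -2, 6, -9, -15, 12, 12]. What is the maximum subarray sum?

Using Kadane's algorithm on [-6, 7, -2, 6, -9, -15, 12, 12]:

Scanning through the array:
Position 1 (value 7): max_ending_here = 7, max_so_far = 7
Position 2 (value -2): max_ending_here = 5, max_so_far = 7
Position 3 (value 6): max_ending_here = 11, max_so_far = 11
Position 4 (value -9): max_ending_here = 2, max_so_far = 11
Position 5 (value -15): max_ending_here = -13, max_so_far = 11
Position 6 (value 12): max_ending_here = 12, max_so_far = 12
Position 7 (value 12): max_ending_here = 24, max_so_far = 24

Maximum subarray: [12, 12]
Maximum sum: 24

The maximum subarray is [12, 12] with sum 24. This subarray runs from index 6 to index 7.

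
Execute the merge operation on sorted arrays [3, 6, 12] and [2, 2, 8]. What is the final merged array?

Merging process:

Compare 3 vs 2: take 2 from right. Merged: [2]
Compare 3 vs 2: take 2 from right. Merged: [2, 2]
Compare 3 vs 8: take 3 from left. Merged: [2, 2, 3]
Compare 6 vs 8: take 6 from left. Merged: [2, 2, 3, 6]
Compare 12 vs 8: take 8 from right. Merged: [2, 2, 3, 6, 8]
Append remaining from left: [12]. Merged: [2, 2, 3, 6, 8, 12]

Final merged array: [2, 2, 3, 6, 8, 12]
Total comparisons: 5

The merged array is [2, 2, 3, 6, 8, 12], requiring 5 comparisons. The merge step runs in O(n) time where n is the total number of elements.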